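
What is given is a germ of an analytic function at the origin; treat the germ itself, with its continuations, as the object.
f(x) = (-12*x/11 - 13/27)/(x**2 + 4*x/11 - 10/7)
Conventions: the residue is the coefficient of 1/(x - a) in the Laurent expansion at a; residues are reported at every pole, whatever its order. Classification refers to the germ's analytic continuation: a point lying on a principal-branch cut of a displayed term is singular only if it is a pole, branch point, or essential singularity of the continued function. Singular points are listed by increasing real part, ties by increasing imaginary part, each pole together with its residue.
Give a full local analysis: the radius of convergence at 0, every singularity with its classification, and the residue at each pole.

Radius of convergence at 0: -2/11 + (1/77)*sqrt(8666).
At -2/11 - (1/77)*sqrt(8666): a pole of order 1; residue -6/11 + (925/735372)*sqrt(8666).
At -2/11 + (1/77)*sqrt(8666): a pole of order 1; residue -6/11 - (925/735372)*sqrt(8666).

Denominator factor (x**2 + 4*x/11 - 10/7): discriminant 4952/847, real irrational roots -2/11 + (1/77)*sqrt(8666) and -2/11 - (1/77)*sqrt(8666); poles of order 1, moduli -2/11 + (1/77)*sqrt(8666) and 2/11 + (1/77)*sqrt(8666).
The radius of convergence is the smallest modulus among the singular points: -2/11 + (1/77)*sqrt(8666).
The factor x**2 + 4*x/11 - 10/7 splits as (x - a)(x - a') with a = -2/11 - (1/77)*sqrt(8666), a' = -2/11 + (1/77)*sqrt(8666). At the order-1 pole a set g(x) = (x - a)*f(x) = [-12*x/11 - 13/27] / (x - a').
Simple pole: residue = g(a) at a = -2/11 - (1/77)*sqrt(8666), which is -6/11 + (925/735372)*sqrt(8666).
The factor x**2 + 4*x/11 - 10/7 splits as (x - a)(x - a') with a = -2/11 + (1/77)*sqrt(8666), a' = -2/11 - (1/77)*sqrt(8666). At the order-1 pole a set g(x) = (x - a)*f(x) = [-12*x/11 - 13/27] / (x - a').
Simple pole: residue = g(a) at a = -2/11 + (1/77)*sqrt(8666), which is -6/11 - (925/735372)*sqrt(8666).
List the singular points by increasing real part (a conjugate pair: the negative imaginary part first).


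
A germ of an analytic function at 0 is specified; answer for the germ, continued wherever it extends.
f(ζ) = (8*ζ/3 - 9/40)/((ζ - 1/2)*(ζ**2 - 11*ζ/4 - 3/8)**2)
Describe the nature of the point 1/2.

The point is a pole of order 1.

The denominator factor ζ - 1/2 vanishes at 1/2 and appears to the power 1; the numerator there equals 133/120, nonzero, and no other factor vanishes.
Hence a pole whose order is the multiplicity, 1.


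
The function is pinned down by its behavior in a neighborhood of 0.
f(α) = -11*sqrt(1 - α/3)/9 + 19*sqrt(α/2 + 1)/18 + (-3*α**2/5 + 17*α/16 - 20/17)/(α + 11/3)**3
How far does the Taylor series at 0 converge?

The radius of convergence is 2.

Denominator factor (α + 11/3)^3: pole of order 3 at -11/3, modulus 11/3.
Branch term (19/18)*sqrt(1 - α/(-2)): its argument vanishes at α = -2, a square-root branch point, modulus 2.
Branch term (-11/9)*sqrt(1 - α/(3)): its argument vanishes at α = 3, a square-root branch point, modulus 3.
The radius of convergence is the smallest modulus among the singular points: 2.


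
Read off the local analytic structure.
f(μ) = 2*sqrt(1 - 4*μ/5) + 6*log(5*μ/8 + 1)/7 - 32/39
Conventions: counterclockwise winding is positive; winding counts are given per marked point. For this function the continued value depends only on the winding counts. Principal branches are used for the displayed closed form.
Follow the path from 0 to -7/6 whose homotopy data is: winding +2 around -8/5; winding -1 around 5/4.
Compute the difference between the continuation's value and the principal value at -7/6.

The rational part is single-valued and drops out of the difference; each branch term changes only by its own monodromy.
(2)*sqrt(1 - μ/(5/4)): winding -1 is odd, the square root flips sign, contributing -2*(2)*sqrt(1 - (-7/6)/(5/4)) = -2*(2)*sqrt(29/15) = -(4/15)*sqrt(435).
(6/7)*log(1 - μ/(-8/5)): each positive loop around -8/5 adds 2*pi*i to the log, so winding +2 contributes (6/7)*(2)*2*pi*i = (24/7)*pi*i.
Summing the contributions at μ = -7/6 gives (-(4/15)*sqrt(435)) + ((24/7)*pi)*i.

Continued minus principal equals (-(4/15)*sqrt(435)) + ((24/7)*pi)*i.


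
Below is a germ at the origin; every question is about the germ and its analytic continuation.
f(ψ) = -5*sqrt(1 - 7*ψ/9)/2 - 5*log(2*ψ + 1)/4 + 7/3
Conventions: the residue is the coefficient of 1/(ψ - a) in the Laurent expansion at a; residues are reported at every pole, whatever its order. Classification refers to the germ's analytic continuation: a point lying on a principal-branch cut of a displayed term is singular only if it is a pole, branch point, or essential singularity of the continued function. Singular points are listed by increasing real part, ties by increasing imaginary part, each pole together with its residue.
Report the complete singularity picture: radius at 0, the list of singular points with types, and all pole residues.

Branch term (-5/2)*sqrt(1 - ψ/(9/7)): its argument vanishes at ψ = 9/7, a square-root branch point, modulus 9/7.
Branch term (-5/4)*log(1 - ψ/(-1/2)): its argument vanishes at ψ = -1/2, a logarithmic branch point, modulus 1/2.
The radius of convergence is the smallest modulus among the singular points: 1/2.
List the singular points by increasing real part (a conjugate pair: the negative imaginary part first).

Radius of convergence at 0: 1/2.
At -1/2: a logarithmic branch point.
At 9/7: an algebraic (square-root) branch point.


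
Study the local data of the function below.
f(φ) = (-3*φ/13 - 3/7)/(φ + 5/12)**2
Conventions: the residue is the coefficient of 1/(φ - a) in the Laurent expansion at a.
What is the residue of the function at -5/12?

At the order-2 pole -5/12 set g(φ) = (φ - (-5/12))^2*f(φ) = -3*φ/13 - 3/7.
Order-2 pole: residue = g'(a); g'(-5/12) = -3/13, so the residue is -3/13.

The residue is -3/13.


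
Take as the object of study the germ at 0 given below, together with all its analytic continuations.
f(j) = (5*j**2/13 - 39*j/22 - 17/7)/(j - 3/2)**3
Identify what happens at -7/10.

The point is a regular point.

Denominator factors: j - 3/2 = -11/5 at j = -7/10 — none vanishes.
So the germ continues analytically to -7/10.


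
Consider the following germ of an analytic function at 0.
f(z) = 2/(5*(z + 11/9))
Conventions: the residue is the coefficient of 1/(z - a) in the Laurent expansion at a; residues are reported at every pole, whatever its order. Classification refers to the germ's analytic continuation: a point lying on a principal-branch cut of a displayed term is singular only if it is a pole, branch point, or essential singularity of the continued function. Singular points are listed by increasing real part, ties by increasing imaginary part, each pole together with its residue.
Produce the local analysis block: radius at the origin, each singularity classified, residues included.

Radius of convergence at 0: 11/9.
At -11/9: a pole of order 1; residue 2/5.

Denominator factor (z + 11/9): pole of order 1 at -11/9, modulus 11/9.
The radius of convergence is the smallest modulus among the singular points: 11/9.
At the order-1 pole -11/9 set g(z) = (z - (-11/9))*f(z) = 2/5.
Simple pole: residue = g(a) at a = -11/9, which is 2/5.


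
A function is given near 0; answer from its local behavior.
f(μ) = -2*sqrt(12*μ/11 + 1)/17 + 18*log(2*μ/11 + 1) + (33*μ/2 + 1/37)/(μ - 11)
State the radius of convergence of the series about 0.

Denominator factor (μ - 11): pole of order 1 at 11, modulus 11.
Branch term (18)*log(1 - μ/(-11/2)): its argument vanishes at μ = -11/2, a logarithmic branch point, modulus 11/2.
Branch term (-2/17)*sqrt(1 - μ/(-11/12)): its argument vanishes at μ = -11/12, a square-root branch point, modulus 11/12.
The radius of convergence is the smallest modulus among the singular points: 11/12.

The radius of convergence is 11/12.


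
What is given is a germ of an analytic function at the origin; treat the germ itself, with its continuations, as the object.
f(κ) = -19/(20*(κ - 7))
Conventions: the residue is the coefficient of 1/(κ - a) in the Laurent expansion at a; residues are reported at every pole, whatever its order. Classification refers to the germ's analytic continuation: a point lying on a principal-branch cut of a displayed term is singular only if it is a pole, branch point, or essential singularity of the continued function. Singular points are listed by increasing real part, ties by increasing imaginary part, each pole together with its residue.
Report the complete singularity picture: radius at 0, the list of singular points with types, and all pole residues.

Denominator factor (κ - 7): pole of order 1 at 7, modulus 7.
The radius of convergence is the smallest modulus among the singular points: 7.
At the order-1 pole 7 set g(κ) = (κ - (7))*f(κ) = -19/20.
Simple pole: residue = g(a) at a = 7, which is -19/20.

Radius of convergence at 0: 7.
At 7: a pole of order 1; residue -19/20.


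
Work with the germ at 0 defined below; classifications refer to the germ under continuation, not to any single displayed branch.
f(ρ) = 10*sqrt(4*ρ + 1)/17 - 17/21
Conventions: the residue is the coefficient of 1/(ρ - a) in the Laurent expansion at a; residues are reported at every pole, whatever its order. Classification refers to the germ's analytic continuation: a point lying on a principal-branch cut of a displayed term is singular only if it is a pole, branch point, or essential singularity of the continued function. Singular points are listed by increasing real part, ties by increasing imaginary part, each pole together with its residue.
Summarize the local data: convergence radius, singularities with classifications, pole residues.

Branch term (10/17)*sqrt(1 - ρ/(-1/4)): its argument vanishes at ρ = -1/4, a square-root branch point, modulus 1/4.
The radius of convergence is the smallest modulus among the singular points: 1/4.

Radius of convergence at 0: 1/4.
At -1/4: an algebraic (square-root) branch point.


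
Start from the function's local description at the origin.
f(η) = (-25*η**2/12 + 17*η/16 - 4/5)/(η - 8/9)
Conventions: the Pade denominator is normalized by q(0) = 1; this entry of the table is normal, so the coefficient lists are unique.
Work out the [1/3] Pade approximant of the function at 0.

Taylor coefficients needed (expand at 0): a_0 = 9/10, a_1 = -117/640, a_2 = 10947/5120, a_3 = 98523/40960, a_4 = 886707/327680.
Write the denominator as Q(η) = 1 + q1*η + q2*η^2 + q3*η^3. Requiring Q*f - P = O(η^5) with deg P <= 1 kills the coefficients of η^2..η^4 in Q*f:
  η^2: a_2 + q1*a_1 + q2*a_0 = 0, i.e. 10947/5120 + (-117/640)*q1 + (9/10)*q2 = 0.
  η^3: a_3 + q1*a_2 + q2*a_1 + q3*a_0 = 0, i.e. 98523/40960 + (10947/5120)*q1 + (-117/640)*q2 + (9/10)*q3 = 0.
  η^4: a_4 + q1*a_3 + q2*a_2 + q3*a_1 = 0, i.e. 886707/327680 + (98523/40960)*q1 + (10947/5120)*q2 + (-117/640)*q3 = 0.
Solving this linear system: q1 = 1507037/2740056, q2 = -1550825/685014, q3 = -4561250/1027521.
The numerator is Q*f truncated at degree 1: P0 = a_0 = 9/10; P1 = a_1 + q1*a_0 = 4562223/14613632.

The Pade approximant has numerator coefficients [9/10, 4562223/14613632]; denominator coefficients [1, 1507037/2740056, -1550825/685014, -4561250/1027521].


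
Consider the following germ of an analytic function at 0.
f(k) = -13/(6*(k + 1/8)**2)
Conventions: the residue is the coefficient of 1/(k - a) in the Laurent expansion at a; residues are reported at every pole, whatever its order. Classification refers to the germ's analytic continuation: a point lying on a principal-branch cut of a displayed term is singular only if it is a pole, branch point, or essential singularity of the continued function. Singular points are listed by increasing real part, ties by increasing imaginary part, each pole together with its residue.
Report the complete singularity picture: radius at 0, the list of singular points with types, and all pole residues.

Denominator factor (k + 1/8)^2: pole of order 2 at -1/8, modulus 1/8.
The radius of convergence is the smallest modulus among the singular points: 1/8.
At the order-2 pole -1/8 set g(k) = (k - (-1/8))^2*f(k) = -13/6.
Order-2 pole: residue = g'(a); g'(-1/8) = 0, so the residue is 0.

Radius of convergence at 0: 1/8.
At -1/8: a pole of order 2; residue 0.


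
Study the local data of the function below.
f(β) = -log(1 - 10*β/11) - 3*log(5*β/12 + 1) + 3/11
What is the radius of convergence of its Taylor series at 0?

The radius of convergence is 11/10.

Branch term (-1)*log(1 - β/(11/10)): its argument vanishes at β = 11/10, a logarithmic branch point, modulus 11/10.
Branch term (-3)*log(1 - β/(-12/5)): its argument vanishes at β = -12/5, a logarithmic branch point, modulus 12/5.
The radius of convergence is the smallest modulus among the singular points: 11/10.


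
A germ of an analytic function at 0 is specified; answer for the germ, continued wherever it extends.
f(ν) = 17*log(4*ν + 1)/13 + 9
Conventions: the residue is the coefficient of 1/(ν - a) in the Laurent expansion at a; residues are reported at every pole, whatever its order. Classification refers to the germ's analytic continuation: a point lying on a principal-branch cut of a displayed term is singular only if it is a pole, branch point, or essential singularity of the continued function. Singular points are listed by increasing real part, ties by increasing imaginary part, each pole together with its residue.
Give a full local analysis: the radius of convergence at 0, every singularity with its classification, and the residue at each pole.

Radius of convergence at 0: 1/4.
At -1/4: a logarithmic branch point.

Branch term (17/13)*log(1 - ν/(-1/4)): its argument vanishes at ν = -1/4, a logarithmic branch point, modulus 1/4.
The radius of convergence is the smallest modulus among the singular points: 1/4.


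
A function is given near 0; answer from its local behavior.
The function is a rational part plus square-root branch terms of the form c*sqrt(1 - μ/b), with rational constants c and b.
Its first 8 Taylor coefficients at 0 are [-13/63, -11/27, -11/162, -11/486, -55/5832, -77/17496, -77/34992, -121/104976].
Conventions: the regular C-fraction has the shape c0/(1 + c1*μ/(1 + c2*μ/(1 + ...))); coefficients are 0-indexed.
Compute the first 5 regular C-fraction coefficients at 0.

The regular C-fraction coefficients are [-13/63, -77/39, 47/26, 13/846, -295/846].

Taylor coefficients (read off): a_0 = -13/63, a_1 = -11/27, a_2 = -11/162, a_3 = -11/486, a_4 = -55/5832.
c0 = a_0 = -13/63. Peel one level at a time: if S = 1 + c*μ/S' with S'(0) = 1, then c is the μ-coefficient of S and S' = c*μ/(S - 1).
S_1 = c0/f = 1 + (-77/39)*μ + (3619/1014)*μ^2 + ...; c1 = -77/39.
S_2 = c1*μ/(S_1 - 1) = 1 + (47/26)*μ + (-1/36)*μ^2 + ...; c2 = 47/26.
S_3 = c2*μ/(S_2 - 1) = 1 + (13/846)*μ + (3835/715716)*μ^2 + ...; c3 = 13/846.
S_4 = c3*μ/(S_3 - 1) = 1 + (-295/846)*μ + ...; c4 = -295/846.


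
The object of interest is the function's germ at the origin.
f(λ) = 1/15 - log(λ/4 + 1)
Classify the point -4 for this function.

The point is a logarithmic branch point.

The term (-1)*log(1 - λ/(-4)) has argument 1 - -4/(-4) = 0 at -4: a logarithmic (infinitely-sheeted) branch point; the remaining terms are analytic or single-valued there.


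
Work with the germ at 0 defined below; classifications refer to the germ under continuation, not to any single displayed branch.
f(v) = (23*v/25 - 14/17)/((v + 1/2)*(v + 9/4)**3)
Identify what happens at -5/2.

The point is a regular point.

Denominator factors: v + 1/2 = -2 at v = -5/2; v + 9/4 = -1/4 at v = -5/2 — none vanishes.
So the germ continues analytically to -5/2.


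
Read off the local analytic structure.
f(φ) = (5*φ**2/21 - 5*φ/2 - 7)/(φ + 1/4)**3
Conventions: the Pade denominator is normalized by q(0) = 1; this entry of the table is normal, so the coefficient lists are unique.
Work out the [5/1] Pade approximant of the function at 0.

The Pade approximant has numerator coefficients [-448, 8185040/2887, -809534872/60627, 1069035056/20209, -3542760640/20209, 25408566784/60627]; denominator coefficients [1, 61371/11548].

Taylor coefficients needed (expand at 0): a_0 = -448, a_1 = 5216, a_2 = -862528/21, a_3 = 1898240/7, a_4 = -11315200/7, a_5 = 189202432/21, a_6 = -335167488/7.
Write the denominator as Q(φ) = 1 + q1*φ. Requiring Q*f - P = O(φ^7) with deg P <= 5 kills the coefficients of φ^6..φ^6 in Q*f:
  φ^6: a_6 + q1*a_5 = 0, i.e. -335167488/7 + (189202432/21)*q1 = 0.
Solving this linear system: q1 = 61371/11548.
The numerator is Q*f truncated at degree 5: P0 = a_0 = -448; P1 = a_1 + q1*a_0 = 8185040/2887; P2 = a_2 + q1*a_1 = -809534872/60627; P3 = a_3 + q1*a_2 = 1069035056/20209; P4 = a_4 + q1*a_3 = -3542760640/20209; P5 = a_5 + q1*a_4 = 25408566784/60627.


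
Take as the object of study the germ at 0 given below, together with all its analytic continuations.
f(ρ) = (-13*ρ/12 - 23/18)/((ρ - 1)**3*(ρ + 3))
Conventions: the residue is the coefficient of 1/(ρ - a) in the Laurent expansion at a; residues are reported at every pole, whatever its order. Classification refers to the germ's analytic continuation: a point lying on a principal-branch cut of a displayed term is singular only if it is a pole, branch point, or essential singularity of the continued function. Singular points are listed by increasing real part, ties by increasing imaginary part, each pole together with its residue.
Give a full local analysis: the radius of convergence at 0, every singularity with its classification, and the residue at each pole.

Radius of convergence at 0: 1.
At -3: a pole of order 1; residue -71/2304.
At 1: a pole of order 3; residue 71/2304.

Denominator factor (ρ + 3): pole of order 1 at -3, modulus 3.
Denominator factor (ρ - 1)^3: pole of order 3 at 1, modulus 1.
The radius of convergence is the smallest modulus among the singular points: 1.
At the order-1 pole -3 set g(ρ) = (ρ - (-3))*f(ρ) = (-13*ρ/12 - 23/18)/(ρ - 1)**3.
Simple pole: residue = g(a) at a = -3, which is -71/2304.
At the order-3 pole 1 set g(ρ) = (ρ - (1))^3*f(ρ) = (-13*ρ/12 - 23/18)/(ρ + 3).
Order-3 pole: residue = g''(a)/2; g''(1) = 71/1152, so the residue is 71/2304.
List the singular points by increasing real part (a conjugate pair: the negative imaginary part first).


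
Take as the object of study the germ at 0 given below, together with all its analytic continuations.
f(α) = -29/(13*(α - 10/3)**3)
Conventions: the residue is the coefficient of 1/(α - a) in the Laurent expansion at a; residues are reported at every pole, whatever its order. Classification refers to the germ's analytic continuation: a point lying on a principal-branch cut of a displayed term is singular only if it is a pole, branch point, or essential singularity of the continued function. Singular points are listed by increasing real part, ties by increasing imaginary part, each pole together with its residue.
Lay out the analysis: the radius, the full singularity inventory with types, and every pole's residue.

Radius of convergence at 0: 10/3.
At 10/3: a pole of order 3; residue 0.

Denominator factor (α - 10/3)^3: pole of order 3 at 10/3, modulus 10/3.
The radius of convergence is the smallest modulus among the singular points: 10/3.
At the order-3 pole 10/3 set g(α) = (α - (10/3))^3*f(α) = -29/13.
Order-3 pole: residue = g''(a)/2; g''(10/3) = 0, so the residue is 0.


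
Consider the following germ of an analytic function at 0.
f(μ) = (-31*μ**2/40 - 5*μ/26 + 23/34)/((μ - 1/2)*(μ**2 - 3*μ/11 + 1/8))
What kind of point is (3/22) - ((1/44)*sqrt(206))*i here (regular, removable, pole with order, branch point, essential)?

The denominator factor μ**2 - 3*μ/11 + 1/8 vanishes at (3/22) - ((1/44)*sqrt(206))*i and appears to the power 1; the numerator there equals (1229315/1711424) + ((2309/251680)*sqrt(206))*i, nonzero, and no other factor vanishes.
Hence a pole whose order is the multiplicity, 1.

The point is a pole of order 1.


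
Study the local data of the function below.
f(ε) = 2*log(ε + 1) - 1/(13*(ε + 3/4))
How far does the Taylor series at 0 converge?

Denominator factor (ε + 3/4): pole of order 1 at -3/4, modulus 3/4.
Branch term (2)*log(1 - ε/(-1)): its argument vanishes at ε = -1, a logarithmic branch point, modulus 1.
The radius of convergence is the smallest modulus among the singular points: 3/4.

The radius of convergence is 3/4.


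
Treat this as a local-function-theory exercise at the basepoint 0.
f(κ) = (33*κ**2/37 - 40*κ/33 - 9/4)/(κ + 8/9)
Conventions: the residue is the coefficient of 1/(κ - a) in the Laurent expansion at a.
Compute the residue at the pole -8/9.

At the order-1 pole -8/9 set g(κ) = (κ - (-8/9))*f(κ) = 33*κ**2/37 - 40*κ/33 - 9/4.
Simple pole: residue = g(a) at a = -8/9, which is -2285/4884.

The residue is -2285/4884.


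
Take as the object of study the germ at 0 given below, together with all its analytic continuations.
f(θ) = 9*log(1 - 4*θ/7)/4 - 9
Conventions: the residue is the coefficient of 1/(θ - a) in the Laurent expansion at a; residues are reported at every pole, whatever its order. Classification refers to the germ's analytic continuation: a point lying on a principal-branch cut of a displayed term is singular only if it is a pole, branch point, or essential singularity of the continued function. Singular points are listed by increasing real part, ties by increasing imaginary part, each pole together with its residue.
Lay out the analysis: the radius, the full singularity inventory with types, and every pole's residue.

Branch term (9/4)*log(1 - θ/(7/4)): its argument vanishes at θ = 7/4, a logarithmic branch point, modulus 7/4.
The radius of convergence is the smallest modulus among the singular points: 7/4.

Radius of convergence at 0: 7/4.
At 7/4: a logarithmic branch point.


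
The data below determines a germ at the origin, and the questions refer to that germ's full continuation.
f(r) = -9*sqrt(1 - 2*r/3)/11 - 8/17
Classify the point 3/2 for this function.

The term (-9/11)*sqrt(1 - r/(3/2)) has argument 1 - 3/2/(3/2) = 0 at 3/2: a square-root (algebraic, two-sheeted) branch point; the remaining terms are analytic or single-valued there.

The point is an algebraic (square-root) branch point.


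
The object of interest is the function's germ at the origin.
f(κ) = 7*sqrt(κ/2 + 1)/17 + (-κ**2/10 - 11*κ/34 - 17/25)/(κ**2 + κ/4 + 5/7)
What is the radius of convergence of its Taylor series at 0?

Denominator factor (κ**2 + κ/4 + 5/7): discriminant -313/112, complex-conjugate roots (-1/8) + ((1/56)*sqrt(2191))*i and (-1/8) - ((1/56)*sqrt(2191))*i; poles of order 1, moduli (1/7)*sqrt(35) and (1/7)*sqrt(35).
Branch term (7/17)*sqrt(1 - κ/(-2)): its argument vanishes at κ = -2, a square-root branch point, modulus 2.
The radius of convergence is the smallest modulus among the singular points: (1/7)*sqrt(35).

The radius of convergence is (1/7)*sqrt(35).


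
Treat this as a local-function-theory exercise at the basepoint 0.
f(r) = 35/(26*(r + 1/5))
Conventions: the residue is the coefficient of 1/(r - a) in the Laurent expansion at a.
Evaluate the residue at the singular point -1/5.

At the order-1 pole -1/5 set g(r) = (r - (-1/5))*f(r) = 35/26.
Simple pole: residue = g(a) at a = -1/5, which is 35/26.

The residue is 35/26.


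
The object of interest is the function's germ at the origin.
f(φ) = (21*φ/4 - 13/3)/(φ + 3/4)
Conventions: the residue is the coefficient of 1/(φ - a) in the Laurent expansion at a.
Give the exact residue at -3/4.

At the order-1 pole -3/4 set g(φ) = (φ - (-3/4))*f(φ) = 21*φ/4 - 13/3.
Simple pole: residue = g(a) at a = -3/4, which is -397/48.

The residue is -397/48.


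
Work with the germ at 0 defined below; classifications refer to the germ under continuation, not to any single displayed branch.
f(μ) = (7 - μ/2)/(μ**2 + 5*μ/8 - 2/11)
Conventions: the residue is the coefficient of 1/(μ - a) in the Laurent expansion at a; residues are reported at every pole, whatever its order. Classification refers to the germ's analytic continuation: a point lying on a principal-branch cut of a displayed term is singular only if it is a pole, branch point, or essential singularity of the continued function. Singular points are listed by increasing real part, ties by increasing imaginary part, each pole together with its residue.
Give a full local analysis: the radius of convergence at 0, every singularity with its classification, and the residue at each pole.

Denominator factor (μ**2 + 5*μ/8 - 2/11): discriminant 787/704, real irrational roots -5/16 + (1/176)*sqrt(8657) and -5/16 - (1/176)*sqrt(8657); poles of order 1, moduli -5/16 + (1/176)*sqrt(8657) and 5/16 + (1/176)*sqrt(8657).
The radius of convergence is the smallest modulus among the singular points: -5/16 + (1/176)*sqrt(8657).
The factor μ**2 + 5*μ/8 - 2/11 splits as (μ - a)(μ - a') with a = -5/16 - (1/176)*sqrt(8657), a' = -5/16 + (1/176)*sqrt(8657). At the order-1 pole a set g(μ) = (μ - a)*f(μ) = [7 - μ/2] / (μ - a').
Simple pole: residue = g(a) at a = -5/16 - (1/176)*sqrt(8657), which is -1/4 - (229/3148)*sqrt(8657).
The factor μ**2 + 5*μ/8 - 2/11 splits as (μ - a)(μ - a') with a = -5/16 + (1/176)*sqrt(8657), a' = -5/16 - (1/176)*sqrt(8657). At the order-1 pole a set g(μ) = (μ - a)*f(μ) = [7 - μ/2] / (μ - a').
Simple pole: residue = g(a) at a = -5/16 + (1/176)*sqrt(8657), which is -1/4 + (229/3148)*sqrt(8657).
List the singular points by increasing real part (a conjugate pair: the negative imaginary part first).

Radius of convergence at 0: -5/16 + (1/176)*sqrt(8657).
At -5/16 - (1/176)*sqrt(8657): a pole of order 1; residue -1/4 - (229/3148)*sqrt(8657).
At -5/16 + (1/176)*sqrt(8657): a pole of order 1; residue -1/4 + (229/3148)*sqrt(8657).


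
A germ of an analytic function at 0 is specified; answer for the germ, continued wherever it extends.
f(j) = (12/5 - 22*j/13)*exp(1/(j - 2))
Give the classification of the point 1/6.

There is no denominator, hence no pole anywhere.
The essential point of exp(1/(j - (2))) is 2, not 1/6.
So the germ continues analytically to 1/6.

The point is a regular point.


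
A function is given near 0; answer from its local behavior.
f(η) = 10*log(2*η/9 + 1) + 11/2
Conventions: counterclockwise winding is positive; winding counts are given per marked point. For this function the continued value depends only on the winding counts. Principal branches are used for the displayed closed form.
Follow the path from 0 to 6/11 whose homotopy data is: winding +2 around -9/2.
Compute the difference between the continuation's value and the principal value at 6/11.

The rational part is single-valued and drops out of the difference; each branch term changes only by its own monodromy.
(10)*log(1 - η/(-9/2)): each positive loop around -9/2 adds 2*pi*i to the log, so winding +2 contributes (10)*(2)*2*pi*i = (40)*pi*i.
Summing the contributions at η = 6/11 gives (40)*pi*i.

Continued minus principal equals (40)*pi*i.


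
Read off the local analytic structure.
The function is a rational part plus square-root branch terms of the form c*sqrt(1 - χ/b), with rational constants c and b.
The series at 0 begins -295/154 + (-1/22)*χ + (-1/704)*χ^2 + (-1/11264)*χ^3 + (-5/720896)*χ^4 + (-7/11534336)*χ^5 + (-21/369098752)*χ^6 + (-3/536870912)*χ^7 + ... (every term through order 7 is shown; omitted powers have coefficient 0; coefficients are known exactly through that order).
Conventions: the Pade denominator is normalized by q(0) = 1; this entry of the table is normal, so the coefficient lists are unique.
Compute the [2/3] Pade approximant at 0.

The Pade approximant has numerator coefficients [-295/154, 20047/188496, 115475/24127488]; denominator coefficients [1, -97/1224, -71/52224, 7/156672].

Taylor coefficients needed (read off): a_0 = -295/154, a_1 = -1/22, a_2 = -1/704, a_3 = -1/11264, a_4 = -5/720896, a_5 = -7/11534336.
Write the denominator as Q(χ) = 1 + q1*χ + q2*χ^2 + q3*χ^3. Requiring Q*f - P = O(χ^6) with deg P <= 2 kills the coefficients of χ^3..χ^5 in Q*f:
  χ^3: a_3 + q1*a_2 + q2*a_1 + q3*a_0 = 0, i.e. -1/11264 + (-1/704)*q1 + (-1/22)*q2 + (-295/154)*q3 = 0.
  χ^4: a_4 + q1*a_3 + q2*a_2 + q3*a_1 = 0, i.e. -5/720896 + (-1/11264)*q1 + (-1/704)*q2 + (-1/22)*q3 = 0.
  χ^5: a_5 + q1*a_4 + q2*a_3 + q3*a_2 = 0, i.e. -7/11534336 + (-5/720896)*q1 + (-1/11264)*q2 + (-1/704)*q3 = 0.
Solving this linear system: q1 = -97/1224, q2 = -71/52224, q3 = 7/156672.
The numerator is Q*f truncated at degree 2: P0 = a_0 = -295/154; P1 = a_1 + q1*a_0 = 20047/188496; P2 = a_2 + q1*a_1 + q2*a_0 = 115475/24127488.


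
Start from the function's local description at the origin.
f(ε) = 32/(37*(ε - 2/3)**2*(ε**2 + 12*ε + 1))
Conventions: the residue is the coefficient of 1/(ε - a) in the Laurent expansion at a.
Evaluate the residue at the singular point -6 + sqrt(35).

The residue is 3456/53465 + (20592/1871275)*sqrt(35).

The factor ε**2 + 12*ε + 1 splits as (ε - a)(ε - a') with a = -6 + sqrt(35), a' = -6 - sqrt(35). At the order-1 pole a set g(ε) = (ε - a)*f(ε) = [32/(37*(ε - 2/3)**2)] / (ε - a').
Simple pole: residue = g(a) at a = -6 + sqrt(35), which is 3456/53465 + (20592/1871275)*sqrt(35).


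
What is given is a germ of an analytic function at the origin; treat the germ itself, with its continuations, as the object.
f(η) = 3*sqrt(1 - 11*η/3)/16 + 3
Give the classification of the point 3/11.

The point is an algebraic (square-root) branch point.

The term (3/16)*sqrt(1 - η/(3/11)) has argument 1 - 3/11/(3/11) = 0 at 3/11: a square-root (algebraic, two-sheeted) branch point; the remaining terms are analytic or single-valued there.


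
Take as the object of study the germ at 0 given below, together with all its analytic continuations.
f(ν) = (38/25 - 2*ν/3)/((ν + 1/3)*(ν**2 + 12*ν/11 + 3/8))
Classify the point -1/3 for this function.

The denominator factor ν + 1/3 vanishes at -1/3 and appears to the power 1; the numerator there equals 392/225, nonzero, and no other factor vanishes.
Hence a pole whose order is the multiplicity, 1.

The point is a pole of order 1.


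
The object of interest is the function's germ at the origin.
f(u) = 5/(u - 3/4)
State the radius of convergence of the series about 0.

Denominator factor (u - 3/4): pole of order 1 at 3/4, modulus 3/4.
The radius of convergence is the smallest modulus among the singular points: 3/4.

The radius of convergence is 3/4.


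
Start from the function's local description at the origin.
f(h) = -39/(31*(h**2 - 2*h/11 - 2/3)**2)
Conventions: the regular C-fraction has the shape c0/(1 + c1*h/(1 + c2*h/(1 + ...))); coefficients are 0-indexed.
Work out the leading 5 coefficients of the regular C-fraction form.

The regular C-fraction coefficients are [-351/124, 6/11, 59/11, -7325/1298, 51909/345740].

Taylor coefficients (expand at 0): a_0 = -351/124, a_1 = 1053/682, a_2 = -68445/7502, a_3 = 1184625/165044, a_4 = -166842585/7261936.
c0 = a_0 = -351/124. Peel one level at a time: if S = 1 + c*h/S' with S'(0) = 1, then c is the h-coefficient of S and S' = c*h/(S - 1).
S_1 = c0/f = 1 + (6/11)*h + (-354/121)*h^2 + ...; c1 = 6/11.
S_2 = c1*h/(S_1 - 1) = 1 + (59/11)*h + (7325/242)*h^2 + ...; c2 = 59/11.
S_3 = c2*h/(S_2 - 1) = 1 + (-7325/1298)*h + (23595/27848)*h^2 + ...; c3 = -7325/1298.
S_4 = c3*h/(S_3 - 1) = 1 + (51909/345740)*h + ...; c4 = 51909/345740.


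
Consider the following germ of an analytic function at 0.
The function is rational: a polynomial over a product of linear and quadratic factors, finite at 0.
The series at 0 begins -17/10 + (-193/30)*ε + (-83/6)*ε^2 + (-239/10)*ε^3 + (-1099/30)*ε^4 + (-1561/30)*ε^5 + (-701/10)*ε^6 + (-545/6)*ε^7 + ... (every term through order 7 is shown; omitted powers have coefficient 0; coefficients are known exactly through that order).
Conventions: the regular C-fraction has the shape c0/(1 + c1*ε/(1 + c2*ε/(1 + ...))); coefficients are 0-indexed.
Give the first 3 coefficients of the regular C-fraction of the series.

The regular C-fraction coefficients are [-17/10, -193/51, 16084/9843].

Taylor coefficients (read off): a_0 = -17/10, a_1 = -193/30, a_2 = -83/6.
c0 = a_0 = -17/10. Peel one level at a time: if S = 1 + c*ε/S' with S'(0) = 1, then c is the ε-coefficient of S and S' = c*ε/(S - 1).
S_1 = c0/f = 1 + (-193/51)*ε + (16084/2601)*ε^2 + ...; c1 = -193/51.
S_2 = c1*ε/(S_1 - 1) = 1 + (16084/9843)*ε + ...; c2 = 16084/9843.


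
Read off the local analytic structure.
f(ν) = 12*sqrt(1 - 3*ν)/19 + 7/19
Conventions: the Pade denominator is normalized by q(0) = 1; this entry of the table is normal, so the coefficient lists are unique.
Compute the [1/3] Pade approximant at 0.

Taylor coefficients needed (expand at 0): a_0 = 1, a_1 = -18/19, a_2 = -27/38, a_3 = -81/76, a_4 = -1215/608.
Write the denominator as Q(ν) = 1 + q1*ν + q2*ν^2 + q3*ν^3. Requiring Q*f - P = O(ν^5) with deg P <= 1 kills the coefficients of ν^2..ν^4 in Q*f:
  ν^2: a_2 + q1*a_1 + q2*a_0 = 0, i.e. -27/38 + (-18/19)*q1 + (1)*q2 = 0.
  ν^3: a_3 + q1*a_2 + q2*a_1 + q3*a_0 = 0, i.e. -81/76 + (-27/38)*q1 + (-18/19)*q2 + (1)*q3 = 0.
  ν^4: a_4 + q1*a_3 + q2*a_2 + q3*a_1 = 0, i.e. -1215/608 + (-81/76)*q1 + (-27/38)*q2 + (-18/19)*q3 = 0.
Solving this linear system: q1 = -11247/8840, q2 = -2187/4420, q3 = -5427/17680.
The numerator is Q*f truncated at degree 1: P0 = a_0 = 1; P1 = a_1 + q1*a_0 = -372813/167960.

The Pade approximant has numerator coefficients [1, -372813/167960]; denominator coefficients [1, -11247/8840, -2187/4420, -5427/17680].


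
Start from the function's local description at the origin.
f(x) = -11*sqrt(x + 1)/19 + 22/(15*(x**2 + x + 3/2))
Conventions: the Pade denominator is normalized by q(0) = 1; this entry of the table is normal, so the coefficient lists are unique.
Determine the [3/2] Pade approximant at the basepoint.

The Pade approximant has numerator coefficients [341/855, -1184414517/1671899566, -17003135633/40125589584, -14500036925/80251179168]; denominator coefficients [1, 77078119/131992071, 1434271189/2111873136].

Taylor coefficients needed (expand at 0): a_0 = 341/855, a_1 = -4829/5130, a_2 = -8921/61560, a_3 = 200651/369360, a_4 = -387937/1772928, a_5 = -12826891/53187840.
Write the denominator as Q(x) = 1 + q1*x + q2*x^2. Requiring Q*f - P = O(x^6) with deg P <= 3 kills the coefficients of x^4..x^5 in Q*f:
  x^4: a_4 + q1*a_3 + q2*a_2 = 0, i.e. -387937/1772928 + (200651/369360)*q1 + (-8921/61560)*q2 = 0.
  x^5: a_5 + q1*a_4 + q2*a_3 = 0, i.e. -12826891/53187840 + (-387937/1772928)*q1 + (200651/369360)*q2 = 0.
Solving this linear system: q1 = 77078119/131992071, q2 = 1434271189/2111873136.
The numerator is Q*f truncated at degree 3: P0 = a_0 = 341/855; P1 = a_1 + q1*a_0 = -1184414517/1671899566; P2 = a_2 + q1*a_1 + q2*a_0 = -17003135633/40125589584; P3 = a_3 + q1*a_2 + q2*a_1 = -14500036925/80251179168.


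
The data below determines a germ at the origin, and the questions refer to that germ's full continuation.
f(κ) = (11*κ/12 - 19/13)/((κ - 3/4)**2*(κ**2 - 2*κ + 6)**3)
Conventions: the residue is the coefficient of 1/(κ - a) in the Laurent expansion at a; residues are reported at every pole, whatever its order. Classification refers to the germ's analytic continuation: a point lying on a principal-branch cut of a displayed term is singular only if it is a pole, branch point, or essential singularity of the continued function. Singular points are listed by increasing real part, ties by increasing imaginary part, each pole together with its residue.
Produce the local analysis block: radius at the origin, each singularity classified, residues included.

Denominator factor (κ**2 - 2*κ + 6)^3: discriminant -20, complex-conjugate roots (1) + (sqrt(5))*i and (1) - (sqrt(5))*i; poles of order 3, moduli sqrt(6) and sqrt(6).
Denominator factor (κ - 3/4)^2: pole of order 2 at 3/4, modulus 3/4.
The radius of convergence is the smallest modulus among the singular points: 3/4.
At the order-2 pole 3/4 set g(κ) = (κ - (3/4))^2*f(κ) = (11*κ/12 - 19/13)/(κ**2 - 2*κ + 6)**3.
Order-2 pole: residue = g'(a); g'(3/4) = 988160/186535791, so the residue is 988160/186535791.
The factor κ**2 - 2*κ + 6 splits as (κ - a)(κ - a') with a = (1) - (sqrt(5))*i, a' = (1) + (sqrt(5))*i. At the order-3 pole a set g(κ) = (κ - a)^3*f(κ) = [(11*κ/12 - 19/13)/(κ - 3/4)**2] / (κ - a')^3.
Order-3 pole: residue = g''(a)/2; g''((1) - (sqrt(5))*i) = (-988160/186535791) + ((5212249/1865357910)*sqrt(5))*i, so the residue is (-494080/186535791) + ((5212249/3730715820)*sqrt(5))*i.
The factor κ**2 - 2*κ + 6 splits as (κ - a)(κ - a') with a = (1) + (sqrt(5))*i, a' = (1) - (sqrt(5))*i. At the order-3 pole a set g(κ) = (κ - a)^3*f(κ) = [(11*κ/12 - 19/13)/(κ - 3/4)**2] / (κ - a')^3.
Order-3 pole: residue = g''(a)/2; g''((1) + (sqrt(5))*i) = (-988160/186535791) - ((5212249/1865357910)*sqrt(5))*i, so the residue is (-494080/186535791) - ((5212249/3730715820)*sqrt(5))*i.
List the singular points by increasing real part (a conjugate pair: the negative imaginary part first).

Radius of convergence at 0: 3/4.
At 3/4: a pole of order 2; residue 988160/186535791.
At (1) - (sqrt(5))*i: a pole of order 3; residue (-494080/186535791) + ((5212249/3730715820)*sqrt(5))*i.
At (1) + (sqrt(5))*i: a pole of order 3; residue (-494080/186535791) - ((5212249/3730715820)*sqrt(5))*i.


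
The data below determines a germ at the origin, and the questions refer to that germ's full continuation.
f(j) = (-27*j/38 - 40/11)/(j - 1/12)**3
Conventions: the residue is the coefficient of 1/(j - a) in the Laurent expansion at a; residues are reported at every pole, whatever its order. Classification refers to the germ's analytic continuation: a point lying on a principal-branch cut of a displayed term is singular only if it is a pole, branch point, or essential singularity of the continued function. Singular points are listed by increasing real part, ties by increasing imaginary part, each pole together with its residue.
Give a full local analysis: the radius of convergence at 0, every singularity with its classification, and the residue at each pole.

Radius of convergence at 0: 1/12.
At 1/12: a pole of order 3; residue 0.

Denominator factor (j - 1/12)^3: pole of order 3 at 1/12, modulus 1/12.
The radius of convergence is the smallest modulus among the singular points: 1/12.
At the order-3 pole 1/12 set g(j) = (j - (1/12))^3*f(j) = -27*j/38 - 40/11.
Order-3 pole: residue = g''(a)/2; g''(1/12) = 0, so the residue is 0.


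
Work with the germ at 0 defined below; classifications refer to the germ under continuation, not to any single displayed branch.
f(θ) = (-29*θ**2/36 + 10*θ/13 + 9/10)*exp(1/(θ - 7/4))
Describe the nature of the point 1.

The point is a regular point.

There is no denominator, hence no pole anywhere.
The essential point of exp(1/(θ - (7/4))) is 7/4, not 1.
So the germ continues analytically to 1.


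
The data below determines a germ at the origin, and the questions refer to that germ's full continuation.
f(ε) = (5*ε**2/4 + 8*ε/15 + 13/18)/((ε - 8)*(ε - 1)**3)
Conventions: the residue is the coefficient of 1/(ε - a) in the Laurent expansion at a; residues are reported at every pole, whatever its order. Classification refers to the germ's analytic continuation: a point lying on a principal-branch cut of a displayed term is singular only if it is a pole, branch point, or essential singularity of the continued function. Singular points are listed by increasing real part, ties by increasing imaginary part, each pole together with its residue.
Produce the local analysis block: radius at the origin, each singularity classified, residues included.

Radius of convergence at 0: 1.
At 1: a pole of order 3; residue -7649/30870.
At 8: a pole of order 1; residue 7649/30870.

Denominator factor (ε - 8): pole of order 1 at 8, modulus 8.
Denominator factor (ε - 1)^3: pole of order 3 at 1, modulus 1.
The radius of convergence is the smallest modulus among the singular points: 1.
At the order-3 pole 1 set g(ε) = (ε - (1))^3*f(ε) = (5*ε**2/4 + 8*ε/15 + 13/18)/(ε - 8).
Order-3 pole: residue = g''(a)/2; g''(1) = -7649/15435, so the residue is -7649/30870.
At the order-1 pole 8 set g(ε) = (ε - (8))*f(ε) = (5*ε**2/4 + 8*ε/15 + 13/18)/(ε - 1)**3.
Simple pole: residue = g(a) at a = 8, which is 7649/30870.
List the singular points by increasing real part (a conjugate pair: the negative imaginary part first).
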